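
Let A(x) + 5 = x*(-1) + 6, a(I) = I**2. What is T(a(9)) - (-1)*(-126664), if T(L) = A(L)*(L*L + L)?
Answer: -658024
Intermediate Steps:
A(x) = 1 - x (A(x) = -5 + (x*(-1) + 6) = -5 + (-x + 6) = -5 + (6 - x) = 1 - x)
T(L) = (1 - L)*(L + L**2) (T(L) = (1 - L)*(L*L + L) = (1 - L)*(L**2 + L) = (1 - L)*(L + L**2))
T(a(9)) - (-1)*(-126664) = (9**2 - (9**2)**3) - (-1)*(-126664) = (81 - 1*81**3) - 1*126664 = (81 - 1*531441) - 126664 = (81 - 531441) - 126664 = -531360 - 126664 = -658024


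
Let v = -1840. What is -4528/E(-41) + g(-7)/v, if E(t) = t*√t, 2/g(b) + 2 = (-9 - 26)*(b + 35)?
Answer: 1/903440 - 4528*I*√41/1681 ≈ 1.1069e-6 - 17.248*I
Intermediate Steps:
g(b) = 2/(-1227 - 35*b) (g(b) = 2/(-2 + (-9 - 26)*(b + 35)) = 2/(-2 - 35*(35 + b)) = 2/(-2 + (-1225 - 35*b)) = 2/(-1227 - 35*b))
E(t) = t^(3/2)
-4528/E(-41) + g(-7)/v = -4528*I*√41/1681 - 2/(1227 + 35*(-7))/(-1840) = -4528*I*√41/1681 - 2/(1227 - 245)*(-1/1840) = -4528*I*√41/1681 - 2/982*(-1/1840) = -4528*I*√41/1681 - 2*1/982*(-1/1840) = -4528*I*√41/1681 - 1/491*(-1/1840) = -4528*I*√41/1681 + 1/903440 = 1/903440 - 4528*I*√41/1681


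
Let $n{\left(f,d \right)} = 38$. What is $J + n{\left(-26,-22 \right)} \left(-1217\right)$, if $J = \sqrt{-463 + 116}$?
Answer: $-46246 + i \sqrt{347} \approx -46246.0 + 18.628 i$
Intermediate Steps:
$J = i \sqrt{347}$ ($J = \sqrt{-347} = i \sqrt{347} \approx 18.628 i$)
$J + n{\left(-26,-22 \right)} \left(-1217\right) = i \sqrt{347} + 38 \left(-1217\right) = i \sqrt{347} - 46246 = -46246 + i \sqrt{347}$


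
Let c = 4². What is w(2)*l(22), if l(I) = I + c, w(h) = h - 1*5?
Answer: -114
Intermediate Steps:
c = 16
w(h) = -5 + h (w(h) = h - 5 = -5 + h)
l(I) = 16 + I (l(I) = I + 16 = 16 + I)
w(2)*l(22) = (-5 + 2)*(16 + 22) = -3*38 = -114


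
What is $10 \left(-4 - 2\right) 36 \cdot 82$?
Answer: $-177120$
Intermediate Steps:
$10 \left(-4 - 2\right) 36 \cdot 82 = 10 \left(-6\right) 36 \cdot 82 = \left(-60\right) 36 \cdot 82 = \left(-2160\right) 82 = -177120$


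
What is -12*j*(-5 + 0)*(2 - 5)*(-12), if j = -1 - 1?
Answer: -4320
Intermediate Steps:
j = -2
-12*j*(-5 + 0)*(2 - 5)*(-12) = -(-24)*(-5 + 0)*(2 - 5)*(-12) = -(-24)*(-5*(-3))*(-12) = -(-24)*15*(-12) = -12*(-30)*(-12) = 360*(-12) = -4320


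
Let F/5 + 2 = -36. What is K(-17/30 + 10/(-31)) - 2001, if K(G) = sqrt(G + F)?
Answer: -2001 + 7*I*sqrt(3369390)/930 ≈ -2001.0 + 13.816*I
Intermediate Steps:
F = -190 (F = -10 + 5*(-36) = -10 - 180 = -190)
K(G) = sqrt(-190 + G) (K(G) = sqrt(G - 190) = sqrt(-190 + G))
K(-17/30 + 10/(-31)) - 2001 = sqrt(-190 + (-17/30 + 10/(-31))) - 2001 = sqrt(-190 + (-17*1/30 + 10*(-1/31))) - 2001 = sqrt(-190 + (-17/30 - 10/31)) - 2001 = sqrt(-190 - 827/930) - 2001 = sqrt(-177527/930) - 2001 = 7*I*sqrt(3369390)/930 - 2001 = -2001 + 7*I*sqrt(3369390)/930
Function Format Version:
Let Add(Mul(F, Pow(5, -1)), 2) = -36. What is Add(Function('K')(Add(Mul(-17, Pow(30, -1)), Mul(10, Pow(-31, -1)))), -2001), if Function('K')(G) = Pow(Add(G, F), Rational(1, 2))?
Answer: Add(-2001, Mul(Rational(7, 930), I, Pow(3369390, Rational(1, 2)))) ≈ Add(-2001.0, Mul(13.816, I))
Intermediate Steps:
F = -190 (F = Add(-10, Mul(5, -36)) = Add(-10, -180) = -190)
Function('K')(G) = Pow(Add(-190, G), Rational(1, 2)) (Function('K')(G) = Pow(Add(G, -190), Rational(1, 2)) = Pow(Add(-190, G), Rational(1, 2)))
Add(Function('K')(Add(Mul(-17, Pow(30, -1)), Mul(10, Pow(-31, -1)))), -2001) = Add(Pow(Add(-190, Add(Mul(-17, Pow(30, -1)), Mul(10, Pow(-31, -1)))), Rational(1, 2)), -2001) = Add(Pow(Add(-190, Add(Mul(-17, Rational(1, 30)), Mul(10, Rational(-1, 31)))), Rational(1, 2)), -2001) = Add(Pow(Add(-190, Add(Rational(-17, 30), Rational(-10, 31))), Rational(1, 2)), -2001) = Add(Pow(Add(-190, Rational(-827, 930)), Rational(1, 2)), -2001) = Add(Pow(Rational(-177527, 930), Rational(1, 2)), -2001) = Add(Mul(Rational(7, 930), I, Pow(3369390, Rational(1, 2))), -2001) = Add(-2001, Mul(Rational(7, 930), I, Pow(3369390, Rational(1, 2))))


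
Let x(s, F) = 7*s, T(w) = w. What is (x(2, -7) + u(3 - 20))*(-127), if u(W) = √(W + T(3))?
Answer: -1778 - 127*I*√14 ≈ -1778.0 - 475.19*I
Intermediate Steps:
u(W) = √(3 + W) (u(W) = √(W + 3) = √(3 + W))
(x(2, -7) + u(3 - 20))*(-127) = (7*2 + √(3 + (3 - 20)))*(-127) = (14 + √(3 + (3 - 5*4)))*(-127) = (14 + √(3 + (3 - 20)))*(-127) = (14 + √(3 - 17))*(-127) = (14 + √(-14))*(-127) = (14 + I*√14)*(-127) = -1778 - 127*I*√14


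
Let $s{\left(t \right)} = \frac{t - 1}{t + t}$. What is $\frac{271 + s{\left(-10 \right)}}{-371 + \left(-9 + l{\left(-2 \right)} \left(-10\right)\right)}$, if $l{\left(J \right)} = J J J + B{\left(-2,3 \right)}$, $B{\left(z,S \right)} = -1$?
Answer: $- \frac{5431}{5800} \approx -0.93638$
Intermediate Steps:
$l{\left(J \right)} = -1 + J^{3}$ ($l{\left(J \right)} = J J J - 1 = J^{2} J - 1 = J^{3} - 1 = -1 + J^{3}$)
$s{\left(t \right)} = \frac{-1 + t}{2 t}$
$\frac{271 + s{\left(-10 \right)}}{-371 + \left(-9 + l{\left(-2 \right)} \left(-10\right)\right)} = \frac{271 + \frac{-1 - 10}{2 \left(-10\right)}}{-371 - \left(9 - \left(-1 + \left(-2\right)^{3}\right) \left(-10\right)\right)} = \frac{271 + \frac{1}{2} \left(- \frac{1}{10}\right) \left(-11\right)}{-371 - \left(9 - \left(-1 - 8\right) \left(-10\right)\right)} = \frac{271 + \frac{11}{20}}{-371 - -81} = \frac{5431}{20 \left(-371 + \left(-9 + 90\right)\right)} = \frac{5431}{20 \left(-371 + 81\right)} = \frac{5431}{20 \left(-290\right)} = \frac{5431}{20} \left(- \frac{1}{290}\right) = - \frac{5431}{5800}$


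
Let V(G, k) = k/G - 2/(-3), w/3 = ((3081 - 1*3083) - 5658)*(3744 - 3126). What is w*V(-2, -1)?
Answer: -12242580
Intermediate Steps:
w = -10493640 (w = 3*(((3081 - 1*3083) - 5658)*(3744 - 3126)) = 3*(((3081 - 3083) - 5658)*618) = 3*((-2 - 5658)*618) = 3*(-5660*618) = 3*(-3497880) = -10493640)
V(G, k) = ⅔ + k/G (V(G, k) = k/G - 2*(-⅓) = k/G + ⅔ = ⅔ + k/G)
w*V(-2, -1) = -10493640*(⅔ - 1/(-2)) = -10493640*(⅔ - 1*(-½)) = -10493640*(⅔ + ½) = -10493640*7/6 = -12242580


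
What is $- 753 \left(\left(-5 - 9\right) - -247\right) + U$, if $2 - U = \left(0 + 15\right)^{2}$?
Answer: $-175672$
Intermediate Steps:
$U = -223$ ($U = 2 - \left(0 + 15\right)^{2} = 2 - 15^{2} = 2 - 225 = -223$)
$- 753 \left(\left(-5 - 9\right) - -247\right) + U = - 753 \left(\left(-5 - 9\right) - -247\right) - 223 = - 753 \left(\left(-5 - 9\right) + 247\right) - 223 = - 753 \left(-14 + 247\right) - 223 = \left(-753\right) 233 - 223 = -175449 - 223 = -175672$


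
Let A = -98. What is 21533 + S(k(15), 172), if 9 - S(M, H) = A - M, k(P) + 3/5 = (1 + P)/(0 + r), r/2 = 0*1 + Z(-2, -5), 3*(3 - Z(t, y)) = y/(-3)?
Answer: 1190347/55 ≈ 21643.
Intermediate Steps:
Z(t, y) = 3 + y/9 (Z(t, y) = 3 - y/(3*(-3)) = 3 - y*(-1)/(3*3) = 3 - (-1)*y/9 = 3 + y/9)
r = 44/9 (r = 2*(0*1 + (3 + (⅑)*(-5))) = 2*(0 + (3 - 5/9)) = 2*(0 + 22/9) = 2*(22/9) = 44/9 ≈ 4.8889)
k(P) = -87/220 + 9*P/44 (k(P) = -⅗ + (1 + P)/(0 + 44/9) = -⅗ + (1 + P)/(44/9) = -⅗ + (1 + P)*(9/44) = -⅗ + (9/44 + 9*P/44) = -87/220 + 9*P/44)
S(M, H) = 107 + M (S(M, H) = 9 - (-98 - M) = 9 + (98 + M) = 107 + M)
21533 + S(k(15), 172) = 21533 + (107 + (-87/220 + (9/44)*15)) = 21533 + (107 + (-87/220 + 135/44)) = 21533 + (107 + 147/55) = 21533 + 6032/55 = 1190347/55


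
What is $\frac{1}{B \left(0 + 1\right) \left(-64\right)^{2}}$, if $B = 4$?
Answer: $\frac{1}{16384} \approx 6.1035 \cdot 10^{-5}$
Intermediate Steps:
$\frac{1}{B \left(0 + 1\right) \left(-64\right)^{2}} = \frac{1}{4 \left(0 + 1\right) \left(-64\right)^{2}} = \frac{1}{4 \cdot 1 \cdot 4096} = \frac{1}{4 \cdot 4096} = \frac{1}{16384}$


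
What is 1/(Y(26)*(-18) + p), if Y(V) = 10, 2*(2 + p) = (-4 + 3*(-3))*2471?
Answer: -2/32487 ≈ -6.1563e-5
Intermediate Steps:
p = -32127/2 (p = -2 + ((-4 + 3*(-3))*2471)/2 = -2 + ((-4 - 9)*2471)/2 = -2 + (-13*2471)/2 = -2 + (½)*(-32123) = -2 - 32123/2 = -32127/2 ≈ -16064.)
1/(Y(26)*(-18) + p) = 1/(10*(-18) - 32127/2) = 1/(-180 - 32127/2) = 1/(-32487/2) = -2/32487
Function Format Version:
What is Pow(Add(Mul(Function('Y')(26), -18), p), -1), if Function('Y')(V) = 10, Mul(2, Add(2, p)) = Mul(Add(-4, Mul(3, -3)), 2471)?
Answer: Rational(-2, 32487) ≈ -6.1563e-5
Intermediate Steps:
p = Rational(-32127, 2) (p = Add(-2, Mul(Rational(1, 2), Mul(Add(-4, Mul(3, -3)), 2471))) = Add(-2, Mul(Rational(1, 2), Mul(Add(-4, -9), 2471))) = Add(-2, Mul(Rational(1, 2), Mul(-13, 2471))) = Add(-2, Mul(Rational(1, 2), -32123)) = Add(-2, Rational(-32123, 2)) = Rational(-32127, 2) ≈ -16064.)
Pow(Add(Mul(Function('Y')(26), -18), p), -1) = Pow(Add(Mul(10, -18), Rational(-32127, 2)), -1) = Pow(Add(-180, Rational(-32127, 2)), -1) = Pow(Rational(-32487, 2), -1) = Rational(-2, 32487)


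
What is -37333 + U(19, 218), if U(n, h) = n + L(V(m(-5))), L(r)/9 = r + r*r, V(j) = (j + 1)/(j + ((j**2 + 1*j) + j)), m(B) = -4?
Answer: -597051/16 ≈ -37316.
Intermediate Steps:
V(j) = (1 + j)/(j**2 + 3*j) (V(j) = (1 + j)/(j + ((j**2 + j) + j)) = (1 + j)/(j + ((j + j**2) + j)) = (1 + j)/(j + (j**2 + 2*j)) = (1 + j)/(j**2 + 3*j))
L(r) = 9*r + 9*r**2 (L(r) = 9*(r + r*r) = 9*(r + r**2) = 9*r + 9*r**2)
U(n, h) = -27/16 + n (U(n, h) = n + 9*((1 - 4)/((-4)*(3 - 4)))*(1 + (1 - 4)/((-4)*(3 - 4))) = n + 9*(-1/4*(-3)/(-1))*(1 - 1/4*(-3)/(-1)) = n + 9*(-1/4*(-1)*(-3))*(1 - 1/4*(-1)*(-3)) = n + 9*(-3/4)*(1 - 3/4) = n + 9*(-3/4)*(1/4) = n - 27/16 = -27/16 + n)
-37333 + U(19, 218) = -37333 + (-27/16 + 19) = -37333 + 277/16 = -597051/16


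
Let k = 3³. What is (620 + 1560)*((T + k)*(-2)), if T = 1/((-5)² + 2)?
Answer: -3182800/27 ≈ -1.1788e+5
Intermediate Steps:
k = 27
T = 1/27 (T = 1/(25 + 2) = 1/27 ≈ 0.037037)
(620 + 1560)*((T + k)*(-2)) = (620 + 1560)*((1/27 + 27)*(-2)) = 2180*((730/27)*(-2)) = 2180*(-1460/27) = -3182800/27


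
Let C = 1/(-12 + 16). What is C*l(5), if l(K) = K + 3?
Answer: 2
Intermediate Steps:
l(K) = 3 + K
C = ¼ (C = 1/4 = ¼ ≈ 0.25000)
C*l(5) = (3 + 5)/4 = (¼)*8 = 2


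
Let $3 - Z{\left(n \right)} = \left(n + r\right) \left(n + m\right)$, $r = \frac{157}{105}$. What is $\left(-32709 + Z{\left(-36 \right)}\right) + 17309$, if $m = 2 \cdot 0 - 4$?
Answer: $- \frac{352321}{21} \approx -16777.0$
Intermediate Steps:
$m = -4$ ($m = 0 + \left(0 - 4\right) = 0 - 4 = -4$)
$r = \frac{157}{105}$ ($r = 157 \cdot \frac{1}{105} = \frac{157}{105} \approx 1.4952$)
$Z{\left(n \right)} = 3 - \left(-4 + n\right) \left(\frac{157}{105} + n\right)$ ($Z{\left(n \right)} = 3 - \left(n + \frac{157}{105}\right) \left(n - 4\right) = 3 - \left(\frac{157}{105} + n\right) \left(-4 + n\right) = 3 - \left(-4 + n\right) \left(\frac{157}{105} + n\right)$)
$\left(-32709 + Z{\left(-36 \right)}\right) + 17309 = \left(-32709 + \left(\frac{943}{105} - \left(-36\right)^{2} + \frac{263}{105} \left(-36\right)\right)\right) + 17309 = \left(-32709 - \frac{28921}{21}\right) + 17309 = - \frac{715810}{21} + 17309 = - \frac{352321}{21}$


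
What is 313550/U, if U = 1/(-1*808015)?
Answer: -253353103250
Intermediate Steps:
U = -1/808015 (U = 1/(-808015) = -1/808015 ≈ -1.2376e-6)
313550/U = 313550/(-1/808015) = 313550*(-808015) = -253353103250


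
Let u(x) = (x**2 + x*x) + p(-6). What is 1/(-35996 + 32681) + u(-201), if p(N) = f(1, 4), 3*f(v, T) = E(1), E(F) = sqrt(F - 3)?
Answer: 267858629/3315 + I*sqrt(2)/3 ≈ 80802.0 + 0.4714*I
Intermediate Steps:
E(F) = sqrt(-3 + F)
f(v, T) = I*sqrt(2)/3 (f(v, T) = sqrt(-3 + 1)/3 = sqrt(-2)/3 = (I*sqrt(2))/3 = I*sqrt(2)/3)
p(N) = I*sqrt(2)/3
u(x) = 2*x**2 + I*sqrt(2)/3 (u(x) = (x**2 + x*x) + I*sqrt(2)/3 = (x**2 + x**2) + I*sqrt(2)/3 = 2*x**2 + I*sqrt(2)/3)
1/(-35996 + 32681) + u(-201) = 1/(-35996 + 32681) + (2*(-201)**2 + I*sqrt(2)/3) = 1/(-3315) + (2*40401 + I*sqrt(2)/3) = -1/3315 + (80802 + I*sqrt(2)/3) = 267858629/3315 + I*sqrt(2)/3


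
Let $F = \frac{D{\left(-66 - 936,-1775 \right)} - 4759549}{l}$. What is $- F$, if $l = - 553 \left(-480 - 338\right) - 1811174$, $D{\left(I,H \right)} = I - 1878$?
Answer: $- \frac{4762429}{1358820} \approx -3.5048$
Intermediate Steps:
$D{\left(I,H \right)} = -1878 + I$
$l = -1358820$ ($l = \left(-553\right) \left(-818\right) - 1811174 = 452354 - 1811174 = -1358820$)
$F = \frac{4762429}{1358820}$ ($F = \frac{\left(-1878 - 1002\right) - 4759549}{-1358820} = \left(\left(-1878 - 1002\right) - 4759549\right) \left(- \frac{1}{1358820}\right) = \left(-2880 - 4759549\right) \left(- \frac{1}{1358820}\right) = \left(-4762429\right) \left(- \frac{1}{1358820}\right) = \frac{4762429}{1358820} \approx 3.5048$)
$- F = \left(-1\right) \frac{4762429}{1358820} = - \frac{4762429}{1358820}$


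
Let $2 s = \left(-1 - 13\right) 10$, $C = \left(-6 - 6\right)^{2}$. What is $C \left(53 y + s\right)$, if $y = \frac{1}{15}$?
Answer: $- \frac{47856}{5} \approx -9571.2$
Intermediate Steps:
$y = \frac{1}{15} \approx 0.066667$
$C = 144$ ($C = \left(-12\right)^{2} = 144$)
$s = -70$ ($s = \frac{\left(-1 - 13\right) 10}{2} = \frac{\left(-14\right) 10}{2} = \frac{1}{2} \left(-140\right) = -70$)
$C \left(53 y + s\right) = 144 \left(53 \cdot \frac{1}{15} - 70\right) = 144 \left(\frac{53}{15} - 70\right) = 144 \left(- \frac{997}{15}\right) = - \frac{47856}{5}$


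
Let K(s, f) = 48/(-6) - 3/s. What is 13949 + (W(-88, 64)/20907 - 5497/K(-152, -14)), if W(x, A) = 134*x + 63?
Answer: 371203795390/25360191 ≈ 14637.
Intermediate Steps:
W(x, A) = 63 + 134*x
K(s, f) = -8 - 3/s (K(s, f) = 48*(-⅙) - 3/s = -8 - 3/s)
13949 + (W(-88, 64)/20907 - 5497/K(-152, -14)) = 13949 + ((63 + 134*(-88))/20907 - 5497/(-8 - 3/(-152))) = 13949 + ((63 - 11792)*(1/20907) - 5497/(-8 - 3*(-1/152))) = 13949 + (-11729*1/20907 - 5497/(-8 + 3/152)) = 13949 + (-11729/20907 - 5497/(-1213/152)) = 13949 + (-11729/20907 - 5497*(-152/1213)) = 13949 + (-11729/20907 + 835544/1213) = 13949 + 17454491131/25360191 = 371203795390/25360191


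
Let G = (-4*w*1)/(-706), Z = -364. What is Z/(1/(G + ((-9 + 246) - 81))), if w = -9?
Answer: -20038200/353 ≈ -56765.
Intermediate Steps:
G = -18/353 (G = (-4*(-9)*1)/(-706) = (36*1)*(-1/706) = 36*(-1/706) = -18/353 ≈ -0.050991)
Z/(1/(G + ((-9 + 246) - 81))) = -(-10414404/353 + 364*(-9 + 246)) = -364/(1/(-18/353 + (237 - 81))) = -364/(1/(-18/353 + 156)) = -364/(1/(55050/353)) = -364/353/55050 = -364*55050/353 = -20038200/353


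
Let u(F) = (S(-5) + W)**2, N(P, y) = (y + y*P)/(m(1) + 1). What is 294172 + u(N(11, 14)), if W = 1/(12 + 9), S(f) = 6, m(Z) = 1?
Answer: 129745981/441 ≈ 2.9421e+5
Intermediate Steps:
W = 1/21 ≈ 0.047619
N(P, y) = y/2 + P*y/2 (N(P, y) = (y + y*P)/(1 + 1) = (y + P*y)/2 = (y + P*y)*(1/2) = y/2 + P*y/2)
u(F) = 16129/441 (u(F) = (6 + 1/21)**2 = (127/21)**2 = 16129/441)
294172 + u(N(11, 14)) = 294172 + 16129/441 = 129745981/441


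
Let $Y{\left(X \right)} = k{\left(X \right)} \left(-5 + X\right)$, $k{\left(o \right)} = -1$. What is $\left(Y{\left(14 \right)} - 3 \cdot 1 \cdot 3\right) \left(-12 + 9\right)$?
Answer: $54$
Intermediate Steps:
$Y{\left(X \right)} = 5 - X$ ($Y{\left(X \right)} = - (-5 + X) = 5 - X$)
$\left(Y{\left(14 \right)} - 3 \cdot 1 \cdot 3\right) \left(-12 + 9\right) = \left(\left(5 - 14\right) - 3 \cdot 1 \cdot 3\right) \left(-12 + 9\right) = \left(\left(5 - 14\right) - 3 \cdot 3\right) \left(-3\right) = \left(-9 - 9\right) \left(-3\right) = \left(-18\right) \left(-3\right) = 54$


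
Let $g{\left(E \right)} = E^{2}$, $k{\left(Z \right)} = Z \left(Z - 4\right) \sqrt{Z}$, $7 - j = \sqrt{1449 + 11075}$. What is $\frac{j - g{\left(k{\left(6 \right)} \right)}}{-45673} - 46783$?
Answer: $- \frac{2136719102}{45673} + \frac{2 \sqrt{3131}}{45673} \approx -46783.0$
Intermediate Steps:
$j = 7 - 2 \sqrt{3131}$ ($j = 7 - \sqrt{1449 + 11075} = 7 - \sqrt{12524} = 7 - 2 \sqrt{3131} \approx -104.91$)
$k{\left(Z \right)} = Z^{\frac{3}{2}} \left(-4 + Z\right)$ ($k{\left(Z \right)} = Z \left(-4 + Z\right) \sqrt{Z} = Z^{\frac{3}{2}} \left(-4 + Z\right)$)
$\frac{j - g{\left(k{\left(6 \right)} \right)}}{-45673} - 46783 = \frac{\left(7 - 2 \sqrt{3131}\right) - \left(6^{\frac{3}{2}} \left(-4 + 6\right)\right)^{2}}{-45673} - 46783 = \left(\left(7 - 2 \sqrt{3131}\right) - \left(6 \sqrt{6} \cdot 2\right)^{2}\right) \left(- \frac{1}{45673}\right) - 46783 = \left(\left(7 - 2 \sqrt{3131}\right) - \left(12 \sqrt{6}\right)^{2}\right) \left(- \frac{1}{45673}\right) - 46783 = \left(\left(7 - 2 \sqrt{3131}\right) - 864\right) \left(- \frac{1}{45673}\right) - 46783 = \left(-857 - 2 \sqrt{3131}\right) \left(- \frac{1}{45673}\right) - 46783 = \left(\frac{857}{45673} + \frac{2 \sqrt{3131}}{45673}\right) - 46783 = - \frac{2136719102}{45673} + \frac{2 \sqrt{3131}}{45673}$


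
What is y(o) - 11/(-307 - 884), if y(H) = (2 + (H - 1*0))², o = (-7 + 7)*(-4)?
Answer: 4775/1191 ≈ 4.0092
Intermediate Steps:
o = 0 (o = 0*(-4) = 0)
y(H) = (2 + H)² (y(H) = (2 + (H + 0))² = (2 + H)²)
y(o) - 11/(-307 - 884) = (2 + 0)² - 11/(-307 - 884) = 2² - 11/(-1191) = 4 - 11*(-1/1191) = 4 + 11/1191 = 4775/1191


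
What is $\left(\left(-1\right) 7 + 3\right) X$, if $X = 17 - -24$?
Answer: $-164$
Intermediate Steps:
$X = 41$ ($X = 17 + 24 = 41$)
$\left(\left(-1\right) 7 + 3\right) X = \left(\left(-1\right) 7 + 3\right) 41 = \left(-7 + 3\right) 41 = \left(-4\right) 41 = -164$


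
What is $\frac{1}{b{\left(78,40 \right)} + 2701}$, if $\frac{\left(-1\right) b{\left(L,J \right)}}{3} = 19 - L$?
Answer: $\frac{1}{2878} \approx 0.00034746$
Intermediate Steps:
$b{\left(L,J \right)} = -57 + 3 L$ ($b{\left(L,J \right)} = - 3 \left(19 - L\right) = -57 + 3 L$)
$\frac{1}{b{\left(78,40 \right)} + 2701} = \frac{1}{\left(-57 + 3 \cdot 78\right) + 2701} = \frac{1}{\left(-57 + 234\right) + 2701} = \frac{1}{177 + 2701} = \frac{1}{2878}$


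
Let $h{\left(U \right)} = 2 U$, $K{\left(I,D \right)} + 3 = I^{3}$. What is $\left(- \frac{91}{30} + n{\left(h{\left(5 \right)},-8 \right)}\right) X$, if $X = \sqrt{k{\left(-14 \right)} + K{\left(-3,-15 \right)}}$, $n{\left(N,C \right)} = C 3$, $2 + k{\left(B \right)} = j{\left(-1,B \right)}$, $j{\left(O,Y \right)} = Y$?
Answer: $- \frac{811 i \sqrt{46}}{30} \approx - 183.35 i$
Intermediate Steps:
$K{\left(I,D \right)} = -3 + I^{3}$
$k{\left(B \right)} = -2 + B$
$n{\left(N,C \right)} = 3 C$
$X = i \sqrt{46}$ ($X = \sqrt{\left(-2 - 14\right) + \left(-3 + \left(-3\right)^{3}\right)} = \sqrt{-16 - 30} = \sqrt{-46} = i \sqrt{46} \approx 6.7823 i$)
$\left(- \frac{91}{30} + n{\left(h{\left(5 \right)},-8 \right)}\right) X = \left(- \frac{91}{30} + 3 \left(-8\right)\right) i \sqrt{46} = \left(\left(-91\right) \frac{1}{30} - 24\right) i \sqrt{46} = \left(- \frac{91}{30} - 24\right) i \sqrt{46} = - \frac{811 i \sqrt{46}}{30}$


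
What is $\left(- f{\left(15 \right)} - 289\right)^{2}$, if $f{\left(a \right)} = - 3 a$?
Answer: $59536$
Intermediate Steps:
$\left(- f{\left(15 \right)} - 289\right)^{2} = \left(- \left(-3\right) 15 - 289\right)^{2} = \left(\left(-1\right) \left(-45\right) - 289\right)^{2} = \left(45 - 289\right)^{2} = \left(-244\right)^{2} = 59536$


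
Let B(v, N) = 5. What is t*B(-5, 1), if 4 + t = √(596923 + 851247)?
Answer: -20 + 5*√1448170 ≈ 5997.0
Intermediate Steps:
t = -4 + √1448170 (t = -4 + √(596923 + 851247) = -4 + √1448170 ≈ 1199.4)
t*B(-5, 1) = (-4 + √1448170)*5 = -20 + 5*√1448170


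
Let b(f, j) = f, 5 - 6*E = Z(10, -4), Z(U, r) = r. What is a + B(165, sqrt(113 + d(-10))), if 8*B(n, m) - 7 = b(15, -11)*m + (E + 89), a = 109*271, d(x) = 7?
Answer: 472819/16 + 15*sqrt(30)/4 ≈ 29572.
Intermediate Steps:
E = 3/2 (E = 5/6 - 1/6*(-4) = 5/6 + 2/3 = 3/2 ≈ 1.5000)
a = 29539
B(n, m) = 195/16 + 15*m/8 (B(n, m) = 7/8 + (15*m + (3/2 + 89))/8 = 7/8 + (15*m + 181/2)/8 = 7/8 + (181/2 + 15*m)/8 = 7/8 + (181/16 + 15*m/8) = 195/16 + 15*m/8)
a + B(165, sqrt(113 + d(-10))) = 29539 + (195/16 + 15*sqrt(113 + 7)/8) = 29539 + (195/16 + 15*sqrt(120)/8) = 29539 + (195/16 + 15*(2*sqrt(30))/8) = 29539 + (195/16 + 15*sqrt(30)/4) = 472819/16 + 15*sqrt(30)/4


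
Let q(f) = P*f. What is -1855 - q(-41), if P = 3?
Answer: -1732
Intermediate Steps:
q(f) = 3*f
-1855 - q(-41) = -1855 - 3*(-41) = -1855 - 1*(-123) = -1855 + 123 = -1732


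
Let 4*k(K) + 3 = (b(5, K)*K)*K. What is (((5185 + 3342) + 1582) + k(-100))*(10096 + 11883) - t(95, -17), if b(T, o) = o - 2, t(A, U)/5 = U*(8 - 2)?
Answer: -21529901053/4 ≈ -5.3825e+9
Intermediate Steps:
t(A, U) = 30*U (t(A, U) = 5*(U*(8 - 2)) = 5*(U*6) = 5*(6*U) = 30*U)
b(T, o) = -2 + o
k(K) = -¾ + K²*(-2 + K)/4 (k(K) = -¾ + (((-2 + K)*K)*K)/4 = -¾ + ((K*(-2 + K))*K)/4 = -¾ + (K²*(-2 + K))/4 = -¾ + K²*(-2 + K)/4)
(((5185 + 3342) + 1582) + k(-100))*(10096 + 11883) - t(95, -17) = (((5185 + 3342) + 1582) + (-¾ + (¼)*(-100)²*(-2 - 100)))*(10096 + 11883) - 30*(-17) = ((8527 + 1582) + (-¾ + (¼)*10000*(-102)))*21979 - 1*(-510) = (10109 + (-¾ - 255000))*21979 + 510 = (10109 - 1020003/4)*21979 + 510 = -979567/4*21979 + 510 = -21529903093/4 + 510 = -21529901053/4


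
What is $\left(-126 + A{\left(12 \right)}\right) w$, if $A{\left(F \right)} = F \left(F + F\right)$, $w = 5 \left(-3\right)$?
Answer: $-2430$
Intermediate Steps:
$w = -15$
$A{\left(F \right)} = 2 F^{2}$ ($A{\left(F \right)} = F 2 F = 2 F^{2}$)
$\left(-126 + A{\left(12 \right)}\right) w = \left(-126 + 2 \cdot 12^{2}\right) \left(-15\right) = \left(-126 + 2 \cdot 144\right) \left(-15\right) = \left(-126 + 288\right) \left(-15\right) = 162 \left(-15\right) = -2430$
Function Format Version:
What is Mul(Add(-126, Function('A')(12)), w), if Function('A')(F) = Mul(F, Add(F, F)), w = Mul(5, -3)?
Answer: -2430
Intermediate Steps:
w = -15
Function('A')(F) = Mul(2, Pow(F, 2)) (Function('A')(F) = Mul(F, Mul(2, F)) = Mul(2, Pow(F, 2)))
Mul(Add(-126, Function('A')(12)), w) = Mul(Add(-126, Mul(2, Pow(12, 2))), -15) = Mul(Add(-126, Mul(2, 144)), -15) = Mul(Add(-126, 288), -15) = Mul(162, -15) = -2430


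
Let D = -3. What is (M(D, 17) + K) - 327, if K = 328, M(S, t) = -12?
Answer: -11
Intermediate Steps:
(M(D, 17) + K) - 327 = (-12 + 328) - 327 = 316 - 327 = -11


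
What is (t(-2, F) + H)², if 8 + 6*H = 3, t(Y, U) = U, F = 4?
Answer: 361/36 ≈ 10.028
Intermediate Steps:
H = -⅚ (H = -4/3 + (⅙)*3 = -4/3 + ½ = -⅚ ≈ -0.83333)
(t(-2, F) + H)² = (4 - ⅚)² = (19/6)² = 361/36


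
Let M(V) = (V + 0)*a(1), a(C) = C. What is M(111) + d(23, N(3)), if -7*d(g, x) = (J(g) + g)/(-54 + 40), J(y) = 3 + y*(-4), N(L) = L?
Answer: 5406/49 ≈ 110.33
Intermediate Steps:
J(y) = 3 - 4*y
d(g, x) = 3/98 - 3*g/98 (d(g, x) = -((3 - 4*g) + g)/(7*(-54 + 40)) = -(3 - 3*g)/(7*(-14)) = -(3 - 3*g)*(-1)/(7*14) = -(-3/14 + 3*g/14)/7 = 3/98 - 3*g/98)
M(V) = V (M(V) = (V + 0)*1 = V*1 = V)
M(111) + d(23, N(3)) = 111 + (3/98 - 3/98*23) = 111 + (3/98 - 69/98) = 111 - 33/49 = 5406/49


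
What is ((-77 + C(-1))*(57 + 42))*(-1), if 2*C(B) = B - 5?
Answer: 7920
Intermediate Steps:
C(B) = -5/2 + B/2 (C(B) = (B - 5)/2 = (-5 + B)/2 = -5/2 + B/2)
((-77 + C(-1))*(57 + 42))*(-1) = ((-77 + (-5/2 + (1/2)*(-1)))*(57 + 42))*(-1) = ((-77 + (-5/2 - 1/2))*99)*(-1) = ((-77 - 3)*99)*(-1) = -80*99*(-1) = -7920*(-1) = 7920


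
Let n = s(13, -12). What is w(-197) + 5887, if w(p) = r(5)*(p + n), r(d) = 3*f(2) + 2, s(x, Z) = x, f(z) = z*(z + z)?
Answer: 1103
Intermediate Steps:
f(z) = 2*z² (f(z) = z*(2*z) = 2*z²)
n = 13
r(d) = 26 (r(d) = 3*(2*2²) + 2 = 3*(2*4) + 2 = 3*8 + 2 = 24 + 2 = 26)
w(p) = 338 + 26*p (w(p) = 26*(p + 13) = 26*(13 + p) = 338 + 26*p)
w(-197) + 5887 = (338 + 26*(-197)) + 5887 = (338 - 5122) + 5887 = -4784 + 5887 = 1103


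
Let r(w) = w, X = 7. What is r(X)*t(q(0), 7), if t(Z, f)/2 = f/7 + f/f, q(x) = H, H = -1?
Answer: 28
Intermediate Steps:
q(x) = -1
t(Z, f) = 2 + 2*f/7 (t(Z, f) = 2*(f/7 + f/f) = 2*(f*(1/7) + 1) = 2*(f/7 + 1) = 2*(1 + f/7) = 2 + 2*f/7)
r(X)*t(q(0), 7) = 7*(2 + (2/7)*7) = 7*(2 + 2) = 7*4 = 28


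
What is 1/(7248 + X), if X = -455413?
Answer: -1/448165 ≈ -2.2313e-6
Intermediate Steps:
1/(7248 + X) = 1/(7248 - 455413) = 1/(-448165) = -1/448165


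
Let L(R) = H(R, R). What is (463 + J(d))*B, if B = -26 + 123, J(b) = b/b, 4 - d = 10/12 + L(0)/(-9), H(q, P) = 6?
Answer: 45008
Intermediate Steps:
L(R) = 6
d = 23/6 (d = 4 - (10/12 + 6/(-9)) = 4 - (10*(1/12) + 6*(-⅑)) = 4 - (⅚ - ⅔) = 4 - 1*⅙ = 4 - ⅙ = 23/6 ≈ 3.8333)
J(b) = 1
B = 97
(463 + J(d))*B = (463 + 1)*97 = 464*97 = 45008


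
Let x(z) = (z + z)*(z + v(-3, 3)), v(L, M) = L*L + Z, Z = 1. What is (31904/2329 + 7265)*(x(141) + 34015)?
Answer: 1298479161133/2329 ≈ 5.5753e+8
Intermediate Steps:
v(L, M) = 1 + L**2 (v(L, M) = L*L + 1 = L**2 + 1 = 1 + L**2)
x(z) = 2*z*(10 + z) (x(z) = (z + z)*(z + (1 + (-3)**2)) = (2*z)*(z + (1 + 9)) = (2*z)*(z + 10) = (2*z)*(10 + z) = 2*z*(10 + z))
(31904/2329 + 7265)*(x(141) + 34015) = (31904/2329 + 7265)*(2*141*(10 + 141) + 34015) = (31904*(1/2329) + 7265)*(2*141*151 + 34015) = (31904/2329 + 7265)*(42582 + 34015) = (16952089/2329)*76597 = 1298479161133/2329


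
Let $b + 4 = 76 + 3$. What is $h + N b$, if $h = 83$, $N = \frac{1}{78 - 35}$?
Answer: $\frac{3644}{43} \approx 84.744$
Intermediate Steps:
$N = \frac{1}{43} \approx 0.023256$
$b = 75$ ($b = -4 + \left(76 + 3\right) = -4 + 79 = 75$)
$h + N b = 83 + \frac{1}{43} \cdot 75 = 83 + \frac{75}{43} = \frac{3644}{43}$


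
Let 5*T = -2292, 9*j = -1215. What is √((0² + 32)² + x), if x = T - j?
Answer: √17515/5 ≈ 26.469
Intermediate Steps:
j = -135 (j = (⅑)*(-1215) = -135)
T = -2292/5 (T = (⅕)*(-2292) = -2292/5 ≈ -458.40)
x = -1617/5 (x = -2292/5 - 1*(-135) = -2292/5 + 135 = -1617/5 ≈ -323.40)
√((0² + 32)² + x) = √((0² + 32)² - 1617/5) = √((0 + 32)² - 1617/5) = √(32² - 1617/5) = √(1024 - 1617/5) = √(3503/5) = √17515/5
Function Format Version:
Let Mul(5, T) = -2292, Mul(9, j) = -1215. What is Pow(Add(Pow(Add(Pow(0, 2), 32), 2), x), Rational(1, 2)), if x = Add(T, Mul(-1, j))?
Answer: Mul(Rational(1, 5), Pow(17515, Rational(1, 2))) ≈ 26.469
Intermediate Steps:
j = -135 (j = Mul(Rational(1, 9), -1215) = -135)
T = Rational(-2292, 5) (T = Mul(Rational(1, 5), -2292) = Rational(-2292, 5) ≈ -458.40)
x = Rational(-1617, 5) (x = Add(Rational(-2292, 5), Mul(-1, -135)) = Add(Rational(-2292, 5), 135) = Rational(-1617, 5) ≈ -323.40)
Pow(Add(Pow(Add(Pow(0, 2), 32), 2), x), Rational(1, 2)) = Pow(Add(Pow(Add(Pow(0, 2), 32), 2), Rational(-1617, 5)), Rational(1, 2)) = Pow(Add(Pow(Add(0, 32), 2), Rational(-1617, 5)), Rational(1, 2)) = Pow(Add(Pow(32, 2), Rational(-1617, 5)), Rational(1, 2)) = Pow(Add(1024, Rational(-1617, 5)), Rational(1, 2)) = Pow(Rational(3503, 5), Rational(1, 2)) = Mul(Rational(1, 5), Pow(17515, Rational(1, 2)))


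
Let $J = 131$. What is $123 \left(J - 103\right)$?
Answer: $3444$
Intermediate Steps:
$123 \left(J - 103\right) = 123 \left(131 - 103\right) = 123 \cdot 28 = 3444$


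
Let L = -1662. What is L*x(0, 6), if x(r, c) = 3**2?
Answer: -14958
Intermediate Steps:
x(r, c) = 9
L*x(0, 6) = -1662*9 = -14958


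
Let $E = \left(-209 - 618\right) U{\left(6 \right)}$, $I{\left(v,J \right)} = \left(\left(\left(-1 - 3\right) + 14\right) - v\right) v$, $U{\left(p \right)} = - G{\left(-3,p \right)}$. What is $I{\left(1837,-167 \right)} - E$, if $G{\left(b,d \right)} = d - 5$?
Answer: $-3357026$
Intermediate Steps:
$G{\left(b,d \right)} = -5 + d$
$U{\left(p \right)} = 5 - p$ ($U{\left(p \right)} = - (-5 + p) = 5 - p$)
$I{\left(v,J \right)} = v \left(10 - v\right)$ ($I{\left(v,J \right)} = \left(\left(-4 + 14\right) - v\right) v = \left(10 - v\right) v = v \left(10 - v\right)$)
$E = 827$ ($E = \left(-209 - 618\right) \left(5 - 6\right) = - 827 \left(5 - 6\right) = \left(-827\right) \left(-1\right) = 827$)
$I{\left(1837,-167 \right)} - E = 1837 \left(10 - 1837\right) - 827 = 1837 \left(-1827\right) - 827 = -3356199 - 827 = -3357026$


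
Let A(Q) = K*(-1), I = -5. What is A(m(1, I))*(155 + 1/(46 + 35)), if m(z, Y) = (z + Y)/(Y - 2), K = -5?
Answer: 62780/81 ≈ 775.06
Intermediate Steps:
m(z, Y) = (Y + z)/(-2 + Y)
A(Q) = 5 (A(Q) = -5*(-1) = 5)
A(m(1, I))*(155 + 1/(46 + 35)) = 5*(155 + 1/(46 + 35)) = 5*(155 + 1/81) = 5*(12556/81) = 62780/81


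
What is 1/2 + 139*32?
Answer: 8897/2 ≈ 4448.5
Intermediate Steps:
1/2 + 139*32 = ½ + 4448 = 8897/2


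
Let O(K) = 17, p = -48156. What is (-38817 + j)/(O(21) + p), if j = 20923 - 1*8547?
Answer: 26441/48139 ≈ 0.54926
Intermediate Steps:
j = 12376 (j = 20923 - 8547 = 12376)
(-38817 + j)/(O(21) + p) = (-38817 + 12376)/(17 - 48156) = -26441/(-48139) = -26441*(-1/48139) = 26441/48139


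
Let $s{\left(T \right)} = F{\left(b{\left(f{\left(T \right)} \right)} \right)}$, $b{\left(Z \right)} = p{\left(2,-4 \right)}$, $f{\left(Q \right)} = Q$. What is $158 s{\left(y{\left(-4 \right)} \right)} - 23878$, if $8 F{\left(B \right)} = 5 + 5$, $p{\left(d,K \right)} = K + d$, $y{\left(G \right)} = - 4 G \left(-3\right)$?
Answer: $- \frac{47361}{2} \approx -23681.0$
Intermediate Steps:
$y{\left(G \right)} = 12 G$
$b{\left(Z \right)} = -2$ ($b{\left(Z \right)} = -4 + 2 = -2$)
$F{\left(B \right)} = \frac{5}{4}$ ($F{\left(B \right)} = \frac{5 + 5}{8} = \frac{1}{8} \cdot 10 = \frac{5}{4}$)
$s{\left(T \right)} = \frac{5}{4}$
$158 s{\left(y{\left(-4 \right)} \right)} - 23878 = 158 \cdot \frac{5}{4} - 23878 = \frac{395}{2} - 23878 = - \frac{47361}{2}$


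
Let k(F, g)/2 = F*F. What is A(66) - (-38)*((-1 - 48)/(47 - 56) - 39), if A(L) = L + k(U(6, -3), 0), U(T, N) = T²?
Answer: 12446/9 ≈ 1382.9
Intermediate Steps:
k(F, g) = 2*F² (k(F, g) = 2*(F*F) = 2*F²)
A(L) = 2592 + L (A(L) = L + 2*(6²)² = L + 2*36² = L + 2*1296 = L + 2592 = 2592 + L)
A(66) - (-38)*((-1 - 48)/(47 - 56) - 39) = (2592 + 66) - (-38)*((-1 - 48)/(47 - 56) - 39) = 2658 - (-38)*(-49/(-9) - 39) = 2658 - (-38)*(-49*(-⅑) - 39) = 2658 - (-38)*(49/9 - 39) = 2658 - (-38)*(-302)/9 = 2658 - 1*11476/9 = 2658 - 11476/9 = 12446/9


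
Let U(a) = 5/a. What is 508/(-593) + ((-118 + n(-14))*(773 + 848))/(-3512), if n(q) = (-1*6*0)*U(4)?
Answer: 55821879/1041308 ≈ 53.607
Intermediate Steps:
n(q) = 0 (n(q) = (-1*6*0)*(5/4) = (-6*0)*(5*(¼)) = 0*(5/4) = 0)
508/(-593) + ((-118 + n(-14))*(773 + 848))/(-3512) = 508/(-593) + ((-118 + 0)*(773 + 848))/(-3512) = 508*(-1/593) - 118*1621*(-1/3512) = -508/593 - 191278*(-1/3512) = -508/593 + 95639/1756 = 55821879/1041308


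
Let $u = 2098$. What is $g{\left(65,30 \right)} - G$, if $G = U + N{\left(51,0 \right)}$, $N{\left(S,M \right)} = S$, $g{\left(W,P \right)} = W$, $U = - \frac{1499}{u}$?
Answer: $\frac{30871}{2098} \approx 14.714$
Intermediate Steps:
$U = - \frac{1499}{2098} \approx -0.71449$
$G = \frac{105499}{2098}$ ($G = - \frac{1499}{2098} + 51 = \frac{105499}{2098} \approx 50.286$)
$g{\left(65,30 \right)} - G = 65 - \frac{105499}{2098} = \frac{30871}{2098}$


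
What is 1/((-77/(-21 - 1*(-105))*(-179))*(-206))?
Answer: -6/202807 ≈ -2.9585e-5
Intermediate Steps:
1/((-77/(-21 - 1*(-105))*(-179))*(-206)) = 1/((-77/(-21 + 105)*(-179))*(-206)) = 1/((-77/84*(-179))*(-206)) = 1/((-77*1/84*(-179))*(-206)) = 1/(-11/12*(-179)*(-206)) = 1/((1969/12)*(-206)) = 1/(-202807/6) = -6/202807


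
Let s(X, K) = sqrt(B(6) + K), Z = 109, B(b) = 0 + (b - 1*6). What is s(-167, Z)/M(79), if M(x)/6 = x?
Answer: sqrt(109)/474 ≈ 0.022026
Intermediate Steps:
B(b) = -6 + b (B(b) = 0 + (b - 6) = 0 + (-6 + b) = -6 + b)
M(x) = 6*x
s(X, K) = sqrt(K) (s(X, K) = sqrt((-6 + 6) + K) = sqrt(0 + K) = sqrt(K))
s(-167, Z)/M(79) = sqrt(109)/((6*79)) = sqrt(109)/474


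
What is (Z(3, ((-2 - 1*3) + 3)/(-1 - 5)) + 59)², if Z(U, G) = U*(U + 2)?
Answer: 5476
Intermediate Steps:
Z(U, G) = U*(2 + U)
(Z(3, ((-2 - 1*3) + 3)/(-1 - 5)) + 59)² = (3*(2 + 3) + 59)² = (3*5 + 59)² = (15 + 59)² = 74² = 5476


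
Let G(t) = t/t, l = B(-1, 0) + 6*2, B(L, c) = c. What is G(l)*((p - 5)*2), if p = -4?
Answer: -18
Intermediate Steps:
l = 12 (l = 0 + 6*2 = 0 + 12 = 12)
G(t) = 1
G(l)*((p - 5)*2) = 1*((-4 - 5)*2) = 1*(-9*2) = 1*(-18) = -18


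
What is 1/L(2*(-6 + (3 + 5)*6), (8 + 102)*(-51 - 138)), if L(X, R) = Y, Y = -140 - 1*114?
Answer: -1/254 ≈ -0.0039370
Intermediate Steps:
Y = -254 (Y = -140 - 114 = -254)
L(X, R) = -254
1/L(2*(-6 + (3 + 5)*6), (8 + 102)*(-51 - 138)) = 1/(-254) = -1/254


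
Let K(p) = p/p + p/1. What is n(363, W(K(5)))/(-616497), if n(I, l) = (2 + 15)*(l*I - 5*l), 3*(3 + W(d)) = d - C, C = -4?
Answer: -6086/1849491 ≈ -0.0032906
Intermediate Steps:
K(p) = 1 + p (K(p) = 1 + p*1 = 1 + p)
W(d) = -5/3 + d/3 (W(d) = -3 + (d - 1*(-4))/3 = -3 + (d + 4)/3 = -3 + (4 + d)/3 = -3 + (4/3 + d/3) = -5/3 + d/3)
n(I, l) = -85*l + 17*I*l (n(I, l) = 17*(I*l - 5*l) = 17*(-5*l + I*l) = -85*l + 17*I*l)
n(363, W(K(5)))/(-616497) = (17*(-5/3 + (1 + 5)/3)*(-5 + 363))/(-616497) = (17*(-5/3 + (⅓)*6)*358)*(-1/616497) = (17*(-5/3 + 2)*358)*(-1/616497) = (17*(⅓)*358)*(-1/616497) = (6086/3)*(-1/616497) = -6086/1849491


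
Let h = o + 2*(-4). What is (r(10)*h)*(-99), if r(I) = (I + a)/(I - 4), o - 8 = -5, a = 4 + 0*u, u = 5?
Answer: 1155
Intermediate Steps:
a = 4 (a = 4 + 0*5 = 4 + 0 = 4)
o = 3 (o = 8 - 5 = 3)
h = -5 (h = 3 + 2*(-4) = 3 - 8 = -5)
r(I) = (4 + I)/(-4 + I) (r(I) = (I + 4)/(I - 4) = (4 + I)/(-4 + I))
(r(10)*h)*(-99) = (((4 + 10)/(-4 + 10))*(-5))*(-99) = ((14/6)*(-5))*(-99) = (((⅙)*14)*(-5))*(-99) = ((7/3)*(-5))*(-99) = -35/3*(-99) = 1155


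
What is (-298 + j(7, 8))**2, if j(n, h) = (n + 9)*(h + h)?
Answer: 1764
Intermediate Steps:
j(n, h) = 2*h*(9 + n) (j(n, h) = (9 + n)*(2*h) = 2*h*(9 + n))
(-298 + j(7, 8))**2 = (-298 + 2*8*(9 + 7))**2 = (-298 + 2*8*16)**2 = (-298 + 256)**2 = (-42)**2 = 1764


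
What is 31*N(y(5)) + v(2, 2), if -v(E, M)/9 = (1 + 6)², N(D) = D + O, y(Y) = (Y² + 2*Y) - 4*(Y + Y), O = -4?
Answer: -720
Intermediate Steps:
y(Y) = Y² - 6*Y (y(Y) = (Y² + 2*Y) - 8*Y = Y² - 6*Y)
N(D) = -4 + D (N(D) = D - 4 = -4 + D)
v(E, M) = -441 (v(E, M) = -9*(1 + 6)² = -9*7² = -9*49 = -441)
31*N(y(5)) + v(2, 2) = 31*(-4 + 5*(-6 + 5)) - 441 = 31*(-4 + 5*(-1)) - 441 = 31*(-4 - 5) - 441 = 31*(-9) - 441 = -279 - 441 = -720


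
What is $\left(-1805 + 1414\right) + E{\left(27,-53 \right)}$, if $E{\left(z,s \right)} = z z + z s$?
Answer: $-1093$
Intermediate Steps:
$E{\left(z,s \right)} = z^{2} + s z$
$\left(-1805 + 1414\right) + E{\left(27,-53 \right)} = \left(-1805 + 1414\right) + 27 \left(-53 + 27\right) = -391 + 27 \left(-26\right) = -391 - 702 = -1093$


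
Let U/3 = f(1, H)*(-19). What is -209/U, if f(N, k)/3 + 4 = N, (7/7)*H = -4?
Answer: -11/27 ≈ -0.40741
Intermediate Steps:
H = -4
f(N, k) = -12 + 3*N
U = 513 (U = 3*((-12 + 3*1)*(-19)) = 3*((-12 + 3)*(-19)) = 3*(-9*(-19)) = 3*171 = 513)
-209/U = -209/513 = -209*1/513 = -11/27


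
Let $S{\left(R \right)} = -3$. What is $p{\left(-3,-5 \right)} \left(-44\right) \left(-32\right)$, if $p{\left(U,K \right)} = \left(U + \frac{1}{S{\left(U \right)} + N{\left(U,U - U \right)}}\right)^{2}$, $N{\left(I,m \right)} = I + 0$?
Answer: $\frac{127072}{9} \approx 14119.0$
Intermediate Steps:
$N{\left(I,m \right)} = I$
$p{\left(U,K \right)} = \left(U + \frac{1}{-3 + U}\right)^{2}$
$p{\left(-3,-5 \right)} \left(-44\right) \left(-32\right) = \frac{\left(1 + \left(-3\right)^{2} - -9\right)^{2}}{\left(-3 - 3\right)^{2}} \left(-44\right) \left(-32\right) = \frac{\left(1 + 9 + 9\right)^{2}}{36} \left(-44\right) \left(-32\right) = \frac{19^{2}}{36} \left(-44\right) \left(-32\right) = \frac{1}{36} \cdot 361 \left(-44\right) \left(-32\right) = \frac{361}{36} \left(-44\right) \left(-32\right) = \left(- \frac{3971}{9}\right) \left(-32\right) = \frac{127072}{9}$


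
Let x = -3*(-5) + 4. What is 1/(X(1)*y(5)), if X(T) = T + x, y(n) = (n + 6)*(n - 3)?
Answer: 1/440 ≈ 0.0022727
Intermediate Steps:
x = 19 (x = 15 + 4 = 19)
y(n) = (-3 + n)*(6 + n) (y(n) = (6 + n)*(-3 + n) = (-3 + n)*(6 + n))
X(T) = 19 + T (X(T) = T + 19 = 19 + T)
1/(X(1)*y(5)) = 1/((19 + 1)*(-18 + 5² + 3*5)) = 1/(20*(-18 + 25 + 15)) = 1/(20*22) = 1/440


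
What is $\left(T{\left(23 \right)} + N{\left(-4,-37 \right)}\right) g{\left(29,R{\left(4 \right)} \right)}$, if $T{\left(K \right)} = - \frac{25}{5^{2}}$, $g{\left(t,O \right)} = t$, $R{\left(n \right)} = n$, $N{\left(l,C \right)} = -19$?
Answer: $-580$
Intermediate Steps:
$T{\left(K \right)} = -1$ ($T{\left(K \right)} = - \frac{25}{25} = \left(-25\right) \frac{1}{25} = -1$)
$\left(T{\left(23 \right)} + N{\left(-4,-37 \right)}\right) g{\left(29,R{\left(4 \right)} \right)} = \left(-1 - 19\right) 29 = \left(-20\right) 29 = -580$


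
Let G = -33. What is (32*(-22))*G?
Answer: 23232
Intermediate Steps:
(32*(-22))*G = (32*(-22))*(-33) = -704*(-33) = 23232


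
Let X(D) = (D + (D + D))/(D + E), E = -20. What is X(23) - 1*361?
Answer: -338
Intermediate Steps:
X(D) = 3*D/(-20 + D) (X(D) = (D + (D + D))/(D - 20) = (D + 2*D)/(-20 + D) = (3*D)/(-20 + D) = 3*D/(-20 + D))
X(23) - 1*361 = 3*23/(-20 + 23) - 1*361 = 3*23/3 - 361 = 3*23*(⅓) - 361 = 23 - 361 = -338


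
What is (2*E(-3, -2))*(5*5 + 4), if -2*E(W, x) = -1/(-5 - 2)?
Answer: -29/7 ≈ -4.1429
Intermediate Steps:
E(W, x) = -1/14 (E(W, x) = -(-1)/(2*(-5 - 2)) = -(-1)/(2*(-7)) = -(-1)*(-1)/(2*7) = -½*⅐ = -1/14)
(2*E(-3, -2))*(5*5 + 4) = (2*(-1/14))*(5*5 + 4) = -(25 + 4)/7 = -⅐*29 = -29/7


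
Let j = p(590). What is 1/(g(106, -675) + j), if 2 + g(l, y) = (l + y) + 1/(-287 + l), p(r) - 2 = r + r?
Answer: 181/110590 ≈ 0.0016367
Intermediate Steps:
p(r) = 2 + 2*r (p(r) = 2 + (r + r) = 2 + 2*r)
g(l, y) = -2 + l + y + 1/(-287 + l) (g(l, y) = -2 + ((l + y) + 1/(-287 + l)) = -2 + (l + y + 1/(-287 + l)) = -2 + l + y + 1/(-287 + l))
j = 1182 (j = 2 + 2*590 = 2 + 1180 = 1182)
1/(g(106, -675) + j) = 1/((575 + 106² - 289*106 - 287*(-675) + 106*(-675))/(-287 + 106) + 1182) = 1/((575 + 11236 - 30634 + 193725 - 71550)/(-181) + 1182) = 1/(-1/181*103352 + 1182) = 1/(-103352/181 + 1182) = 1/(110590/181) = 181/110590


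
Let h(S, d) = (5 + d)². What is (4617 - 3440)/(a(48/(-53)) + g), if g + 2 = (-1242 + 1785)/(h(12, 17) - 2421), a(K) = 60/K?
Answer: -9119396/530973 ≈ -17.175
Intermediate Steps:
g = -4417/1937 (g = -2 + (-1242 + 1785)/((5 + 17)² - 2421) = -2 + 543/(22² - 2421) = -2 + 543/(484 - 2421) = -2 + 543/(-1937) = -2 + 543*(-1/1937) = -2 - 543/1937 = -4417/1937 ≈ -2.2803)
(4617 - 3440)/(a(48/(-53)) + g) = (4617 - 3440)/(60/((48/(-53))) - 4417/1937) = 1177/(60/((48*(-1/53))) - 4417/1937) = 1177/(60/(-48/53) - 4417/1937) = 1177/(60*(-53/48) - 4417/1937) = 1177/(-265/4 - 4417/1937) = 1177/(-530973/7748) = 1177*(-7748/530973) = -9119396/530973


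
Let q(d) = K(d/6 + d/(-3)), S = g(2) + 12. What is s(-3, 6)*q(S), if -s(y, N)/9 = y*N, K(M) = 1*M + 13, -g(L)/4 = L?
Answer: 1998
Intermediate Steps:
g(L) = -4*L
S = 4 (S = -4*2 + 12 = -8 + 12 = 4)
K(M) = 13 + M (K(M) = M + 13 = 13 + M)
q(d) = 13 - d/6 (q(d) = 13 + (d/6 + d/(-3)) = 13 + (d*(⅙) + d*(-⅓)) = 13 + (d/6 - d/3) = 13 - d/6)
s(y, N) = -9*N*y (s(y, N) = -9*y*N = -9*N*y)
s(-3, 6)*q(S) = (-9*6*(-3))*(13 - ⅙*4) = 162*(13 - ⅔) = 162*(37/3) = 1998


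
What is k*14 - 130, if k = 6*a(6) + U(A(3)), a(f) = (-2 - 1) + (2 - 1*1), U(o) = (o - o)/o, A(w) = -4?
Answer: -298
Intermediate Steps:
U(o) = 0 (U(o) = 0/o = 0)
a(f) = -2 (a(f) = -3 + (2 - 1) = -3 + 1 = -2)
k = -12 (k = 6*(-2) + 0 = -12 + 0 = -12)
k*14 - 130 = -12*14 - 130 = -168 - 130 = -298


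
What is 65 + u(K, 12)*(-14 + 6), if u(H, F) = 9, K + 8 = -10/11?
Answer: -7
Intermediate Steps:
K = -98/11 (K = -8 - 10/11 = -98/11 ≈ -8.9091)
65 + u(K, 12)*(-14 + 6) = 65 + 9*(-14 + 6) = 65 + 9*(-8) = 65 - 72 = -7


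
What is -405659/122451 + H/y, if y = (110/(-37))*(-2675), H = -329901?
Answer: -146731212067/3275564250 ≈ -44.796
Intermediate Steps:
y = 294250/37 (y = (110*(-1/37))*(-2675) = -110/37*(-2675) = 294250/37 ≈ 7952.7)
-405659/122451 + H/y = -405659/122451 - 329901/294250/37 = -405659*1/122451 - 329901*37/294250 = -405659/122451 - 1109667/26750 = -146731212067/3275564250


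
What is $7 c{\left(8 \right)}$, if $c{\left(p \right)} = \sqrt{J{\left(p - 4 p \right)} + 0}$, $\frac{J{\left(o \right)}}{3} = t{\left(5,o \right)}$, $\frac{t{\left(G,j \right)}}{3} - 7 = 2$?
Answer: $63$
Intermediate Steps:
$t{\left(G,j \right)} = 27$ ($t{\left(G,j \right)} = 21 + 3 \cdot 2 = 21 + 6 = 27$)
$J{\left(o \right)} = 81$ ($J{\left(o \right)} = 3 \cdot 27 = 81$)
$c{\left(p \right)} = 9$ ($c{\left(p \right)} = \sqrt{81 + 0} = \sqrt{81} = 9$)
$7 c{\left(8 \right)} = 7 \cdot 9 = 63$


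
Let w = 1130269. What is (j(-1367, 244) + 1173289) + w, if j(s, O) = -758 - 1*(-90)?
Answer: 2302890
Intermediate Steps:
j(s, O) = -668 (j(s, O) = -758 + 90 = -668)
(j(-1367, 244) + 1173289) + w = (-668 + 1173289) + 1130269 = 1172621 + 1130269 = 2302890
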